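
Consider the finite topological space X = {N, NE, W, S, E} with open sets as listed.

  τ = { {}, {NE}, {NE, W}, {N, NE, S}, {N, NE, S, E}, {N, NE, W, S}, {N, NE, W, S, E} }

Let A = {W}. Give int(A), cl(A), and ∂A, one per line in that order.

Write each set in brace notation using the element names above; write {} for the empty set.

int(A) = {}
cl(A)  = {W}
∂A     = {W}

open subsets of A: {}; so int(A) = {}
closure: X∖int(X∖A) = X∖{N, NE, S, E} = {W}
∂A = {W} minus {} = {W}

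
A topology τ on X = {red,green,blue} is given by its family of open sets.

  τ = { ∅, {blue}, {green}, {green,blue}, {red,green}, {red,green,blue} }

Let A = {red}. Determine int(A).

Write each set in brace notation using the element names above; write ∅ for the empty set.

open subsets of A: ∅; so int(A) = ∅

∅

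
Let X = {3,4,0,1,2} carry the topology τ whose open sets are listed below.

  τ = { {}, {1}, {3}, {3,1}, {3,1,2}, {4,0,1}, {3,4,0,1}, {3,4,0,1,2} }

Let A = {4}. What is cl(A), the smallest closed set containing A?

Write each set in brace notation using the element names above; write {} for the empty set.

{4,0}

X∖A={3,0,1,2}, int(X∖A)={3,1,2}, hence cl(A)={4,0}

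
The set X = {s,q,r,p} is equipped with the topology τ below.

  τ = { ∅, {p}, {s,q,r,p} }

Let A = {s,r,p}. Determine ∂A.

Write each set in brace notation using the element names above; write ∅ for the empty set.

{s,q,r}

U open, U⊆A: ∅, {p}. int(A) = ⋃ = {p}
X∖A={q}, int(X∖A)=∅, hence cl(A)={s,q,r,p}
∂A: remove int from cl → {s,q,r}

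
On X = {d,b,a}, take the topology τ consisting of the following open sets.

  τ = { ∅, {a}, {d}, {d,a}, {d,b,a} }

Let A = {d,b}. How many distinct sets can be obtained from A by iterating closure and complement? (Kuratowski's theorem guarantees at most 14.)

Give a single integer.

closure: X∖int(X∖A) = X∖{a} = {d,b}
Let k=closure and c=complement:
  1. A     = {d,b}
  2. cA    = {a}
  3. kcA   = {b,a}
  4. ckcA  = {d}
— saturated at 4

4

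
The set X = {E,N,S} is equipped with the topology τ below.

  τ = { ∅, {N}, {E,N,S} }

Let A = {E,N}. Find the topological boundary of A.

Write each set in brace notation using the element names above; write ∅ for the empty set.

open subsets of A: ∅, {N}; so int(A) = {N}
closure: X∖int(X∖A) = X∖∅ = {E,N,S}
∂A = {E,N,S} minus {N} = {E,S}

{E,S}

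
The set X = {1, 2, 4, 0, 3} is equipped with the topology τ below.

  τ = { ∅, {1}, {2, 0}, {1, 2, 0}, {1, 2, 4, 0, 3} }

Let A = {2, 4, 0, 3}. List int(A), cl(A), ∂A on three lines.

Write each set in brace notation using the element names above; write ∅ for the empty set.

interior: largest open inside A is {2, 0} (from ∅, {2, 0})
cl via duality: int({1}) = {1}, so X∖{1} = {2, 4, 0, 3}
cl∖int = {4, 3}

int(A) = {2, 0}
cl(A)  = {2, 4, 0, 3}
∂A     = {4, 3}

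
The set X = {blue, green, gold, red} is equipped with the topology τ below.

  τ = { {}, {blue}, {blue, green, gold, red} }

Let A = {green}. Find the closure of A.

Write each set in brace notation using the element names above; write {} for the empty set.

complement {blue, gold, red}; its interior {blue}; cl(A) = X∖{blue} = {green, gold, red}

{green, gold, red}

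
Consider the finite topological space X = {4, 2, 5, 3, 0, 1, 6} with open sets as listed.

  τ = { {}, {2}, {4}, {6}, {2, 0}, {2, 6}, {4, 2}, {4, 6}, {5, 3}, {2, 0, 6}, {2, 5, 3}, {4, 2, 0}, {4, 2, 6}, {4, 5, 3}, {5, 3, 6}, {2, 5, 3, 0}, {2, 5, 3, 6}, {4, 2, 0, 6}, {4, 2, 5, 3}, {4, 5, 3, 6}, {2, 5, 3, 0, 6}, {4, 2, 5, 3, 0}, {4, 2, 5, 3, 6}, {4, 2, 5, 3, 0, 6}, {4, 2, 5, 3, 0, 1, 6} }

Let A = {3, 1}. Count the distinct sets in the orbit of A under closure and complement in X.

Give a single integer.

closure: X∖int(X∖A) = X∖{4, 2, 0, 6} = {5, 3, 1}
Let k=closure and c=complement:
  1. A     = {3, 1}
  2. kA    = {5, 3, 1}
  3. cA    = {4, 2, 5, 0, 6}
  4. ckA   = {4, 2, 0, 6}
  5. kcA   = {4, 2, 5, 3, 0, 1, 6}
  6. kckA  = {4, 2, 0, 1, 6}
  7. ckcA  = {}
  8. ckckA = {5, 3}
— saturated at 8

8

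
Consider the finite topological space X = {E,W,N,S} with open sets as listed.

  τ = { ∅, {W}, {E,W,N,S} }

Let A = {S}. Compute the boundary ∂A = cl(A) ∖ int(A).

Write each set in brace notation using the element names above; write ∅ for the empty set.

{E,N,S}

opens ⊆ A: ∅; union → int = ∅
complement {E,W,N}; its interior {W}; cl(A) = X∖{W} = {E,N,S}
boundary = {E,N,S} ∖ ∅ = {E,N,S}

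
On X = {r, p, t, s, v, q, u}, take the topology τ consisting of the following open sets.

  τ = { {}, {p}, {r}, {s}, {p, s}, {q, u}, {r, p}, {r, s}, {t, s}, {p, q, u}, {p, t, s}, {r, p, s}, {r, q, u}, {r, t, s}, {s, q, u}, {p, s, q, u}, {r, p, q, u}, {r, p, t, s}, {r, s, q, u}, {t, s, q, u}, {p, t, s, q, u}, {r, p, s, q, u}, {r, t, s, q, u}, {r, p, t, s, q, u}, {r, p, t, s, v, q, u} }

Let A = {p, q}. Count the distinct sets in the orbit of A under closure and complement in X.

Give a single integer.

X∖A={r, t, s, v, u}, int(X∖A)={r, t, s}, hence cl(A)={p, v, q, u}
Orbit (k=closure, c=complement):
  1. A     = {p, q}
  2. kA    = {p, v, q, u}
  3. cA    = {r, t, s, v, u}
  4. ckA   = {r, t, s}
  5. kcA   = {r, t, s, v, q, u}
  6. kckA  = {r, t, s, v}
  7. ckcA  = {p}
  8. ckckA = {p, q, u}
  9. kckcA = {p, v}
  10. ckckcA = {r, t, s, q, u}
(closed under both — stop)

10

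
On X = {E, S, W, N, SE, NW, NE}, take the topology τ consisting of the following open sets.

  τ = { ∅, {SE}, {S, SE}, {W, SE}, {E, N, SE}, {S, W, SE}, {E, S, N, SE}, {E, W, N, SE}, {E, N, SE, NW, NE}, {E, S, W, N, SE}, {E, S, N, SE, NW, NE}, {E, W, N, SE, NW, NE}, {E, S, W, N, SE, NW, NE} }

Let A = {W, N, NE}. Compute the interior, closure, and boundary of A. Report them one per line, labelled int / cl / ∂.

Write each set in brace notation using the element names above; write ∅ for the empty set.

int(A) = ∅
cl(A)  = {E, W, N, NW, NE}
∂A     = {E, W, N, NW, NE}

open subsets of A: ∅; so int(A) = ∅
closure: X∖int(X∖A) = X∖{S, SE} = {E, W, N, NW, NE}
∂A = {E, W, N, NW, NE} minus ∅ = {E, W, N, NW, NE}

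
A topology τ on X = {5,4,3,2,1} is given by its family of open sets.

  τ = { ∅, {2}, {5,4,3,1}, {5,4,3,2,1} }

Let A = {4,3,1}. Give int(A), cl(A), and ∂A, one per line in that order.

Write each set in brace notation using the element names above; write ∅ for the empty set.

opens ⊆ A: ∅; union → int = ∅
complement {5,2}; its interior {2}; cl(A) = X∖{2} = {5,4,3,1}
boundary = {5,4,3,1} ∖ ∅ = {5,4,3,1}

int(A) = ∅
cl(A)  = {5,4,3,1}
∂A     = {5,4,3,1}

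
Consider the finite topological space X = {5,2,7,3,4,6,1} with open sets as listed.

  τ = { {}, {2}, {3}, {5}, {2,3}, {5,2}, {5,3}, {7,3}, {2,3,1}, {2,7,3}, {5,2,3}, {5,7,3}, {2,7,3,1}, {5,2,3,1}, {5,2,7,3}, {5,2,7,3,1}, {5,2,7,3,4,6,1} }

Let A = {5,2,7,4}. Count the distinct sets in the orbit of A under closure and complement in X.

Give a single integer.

8

complement {3,6,1}; its interior {3}; cl(A) = X∖{3} = {5,2,7,4,6,1}
With k = closure, c = complement:
  1. A     = {5,2,7,4}
  2. kA    = {5,2,7,4,6,1}
  3. cA    = {3,6,1}
  4. ckA   = {3}
  5. kcA   = {7,3,4,6,1}
  6. ckcA  = {5,2}
  7. kckcA = {5,2,4,6,1}
  8. ckckcA = {7,3}
k, c of each give nothing new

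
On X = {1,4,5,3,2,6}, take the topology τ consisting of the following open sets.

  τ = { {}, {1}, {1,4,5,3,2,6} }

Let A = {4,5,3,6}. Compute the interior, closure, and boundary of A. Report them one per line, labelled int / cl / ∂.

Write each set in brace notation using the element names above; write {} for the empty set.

U open, U⊆A: {}. int(A) = ⋃ = {}
X∖A={1,2}, int(X∖A)={1}, hence cl(A)={4,5,3,2,6}
∂A: remove int from cl → {4,5,3,2,6}

int(A) = {}
cl(A)  = {4,5,3,2,6}
∂A     = {4,5,3,2,6}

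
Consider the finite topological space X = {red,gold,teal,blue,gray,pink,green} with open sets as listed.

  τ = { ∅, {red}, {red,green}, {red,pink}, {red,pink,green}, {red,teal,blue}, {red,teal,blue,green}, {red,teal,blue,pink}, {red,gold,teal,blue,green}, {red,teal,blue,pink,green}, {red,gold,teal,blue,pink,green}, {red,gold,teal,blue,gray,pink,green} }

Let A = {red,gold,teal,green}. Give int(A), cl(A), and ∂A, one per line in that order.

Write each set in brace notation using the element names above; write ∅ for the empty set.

int(A) = {red,green}
cl(A)  = {red,gold,teal,blue,gray,pink,green}
∂A     = {gold,teal,blue,gray,pink}

open subsets of A: ∅, {red}, {red,green}; so int(A) = {red,green}
closure: X∖int(X∖A) = X∖∅ = {red,gold,teal,blue,gray,pink,green}
∂A = {red,gold,teal,blue,gray,pink,green} minus {red,green} = {gold,teal,blue,gray,pink}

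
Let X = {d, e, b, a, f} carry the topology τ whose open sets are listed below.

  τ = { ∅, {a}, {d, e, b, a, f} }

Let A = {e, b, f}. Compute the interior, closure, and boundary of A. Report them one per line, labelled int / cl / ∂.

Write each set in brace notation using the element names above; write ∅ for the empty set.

U open, U⊆A: ∅. int(A) = ⋃ = ∅
X∖A={d, a}, int(X∖A)={a}, hence cl(A)={d, e, b, f}
∂A: remove int from cl → {d, e, b, f}

int(A) = ∅
cl(A)  = {d, e, b, f}
∂A     = {d, e, b, f}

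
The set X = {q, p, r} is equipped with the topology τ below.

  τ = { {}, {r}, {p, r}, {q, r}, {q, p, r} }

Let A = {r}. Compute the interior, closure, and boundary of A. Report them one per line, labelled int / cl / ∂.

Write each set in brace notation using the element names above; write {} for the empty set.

int(A) = {r}
cl(A)  = {q, p, r}
∂A     = {q, p}

open subsets of A: {}, {r}; so int(A) = {r}
closure: X∖int(X∖A) = X∖{} = {q, p, r}
∂A = {q, p, r} minus {r} = {q, p}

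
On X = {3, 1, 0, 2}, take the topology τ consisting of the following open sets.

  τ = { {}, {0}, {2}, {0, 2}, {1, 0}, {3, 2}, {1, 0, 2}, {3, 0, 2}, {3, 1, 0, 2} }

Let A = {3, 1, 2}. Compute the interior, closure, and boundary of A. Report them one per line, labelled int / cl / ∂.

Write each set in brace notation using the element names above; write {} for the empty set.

open subsets of A: {}, {2}, {3, 2}; so int(A) = {3, 2}
closure: X∖int(X∖A) = X∖{0} = {3, 1, 2}
∂A = {3, 1, 2} minus {3, 2} = {1}

int(A) = {3, 2}
cl(A)  = {3, 1, 2}
∂A     = {1}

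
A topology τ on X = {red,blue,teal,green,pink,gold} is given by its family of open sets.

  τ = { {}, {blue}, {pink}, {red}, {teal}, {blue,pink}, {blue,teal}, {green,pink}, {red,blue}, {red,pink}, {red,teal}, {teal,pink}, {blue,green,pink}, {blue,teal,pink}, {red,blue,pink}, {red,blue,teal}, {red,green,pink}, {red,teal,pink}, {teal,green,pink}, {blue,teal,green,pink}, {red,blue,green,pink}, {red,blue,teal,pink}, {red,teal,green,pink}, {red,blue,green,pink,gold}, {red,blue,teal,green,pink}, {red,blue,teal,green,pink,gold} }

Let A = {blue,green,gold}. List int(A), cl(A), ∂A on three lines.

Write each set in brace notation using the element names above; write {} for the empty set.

interior: largest open inside A is {blue} (from {}, {blue})
cl via duality: int({red,teal,pink}) = {red,teal,pink}, so X∖{red,teal,pink} = {blue,green,gold}
cl∖int = {green,gold}

int(A) = {blue}
cl(A)  = {blue,green,gold}
∂A     = {green,gold}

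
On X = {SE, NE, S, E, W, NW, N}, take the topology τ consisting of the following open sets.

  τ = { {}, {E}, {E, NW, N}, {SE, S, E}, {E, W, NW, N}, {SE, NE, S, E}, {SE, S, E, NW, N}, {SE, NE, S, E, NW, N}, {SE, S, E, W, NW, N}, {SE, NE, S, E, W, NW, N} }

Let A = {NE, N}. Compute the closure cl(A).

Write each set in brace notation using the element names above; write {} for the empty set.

X∖A={SE, S, E, W, NW}, int(X∖A)={SE, S, E}, hence cl(A)={NE, W, NW, N}

{NE, W, NW, N}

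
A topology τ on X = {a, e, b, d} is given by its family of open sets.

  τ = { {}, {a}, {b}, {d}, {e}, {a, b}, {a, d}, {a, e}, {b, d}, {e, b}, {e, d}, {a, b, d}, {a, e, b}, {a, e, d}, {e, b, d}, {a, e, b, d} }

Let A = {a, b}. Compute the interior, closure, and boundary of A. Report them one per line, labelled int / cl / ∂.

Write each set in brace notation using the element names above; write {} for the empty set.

int(A) = {a, b}
cl(A)  = {a, b}
∂A     = {}

opens ⊆ A: {}, {b}, {a}, {a, b}; union → int = {a, b}
complement {e, d}; its interior {e, d}; cl(A) = X∖{e, d} = {a, b}
boundary = {a, b} ∖ {a, b} = {}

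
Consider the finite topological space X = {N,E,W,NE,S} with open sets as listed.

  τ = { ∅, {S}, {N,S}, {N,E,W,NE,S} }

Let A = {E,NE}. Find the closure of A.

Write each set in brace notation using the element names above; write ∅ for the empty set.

{E,W,NE}

closure: X∖int(X∖A) = X∖{N,S} = {E,W,NE}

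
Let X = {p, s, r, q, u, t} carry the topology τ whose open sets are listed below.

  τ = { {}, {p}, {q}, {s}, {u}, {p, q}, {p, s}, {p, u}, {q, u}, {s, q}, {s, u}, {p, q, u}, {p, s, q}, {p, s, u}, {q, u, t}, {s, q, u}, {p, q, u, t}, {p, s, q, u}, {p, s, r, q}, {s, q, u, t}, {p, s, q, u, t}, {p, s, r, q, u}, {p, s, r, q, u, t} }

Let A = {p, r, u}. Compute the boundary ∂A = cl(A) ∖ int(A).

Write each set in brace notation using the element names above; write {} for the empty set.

U open, U⊆A: {}, {p}, {u}, {p, u}. int(A) = ⋃ = {p, u}
X∖A={s, q, t}, int(X∖A)={s, q}, hence cl(A)={p, r, u, t}
∂A: remove int from cl → {r, t}

{r, t}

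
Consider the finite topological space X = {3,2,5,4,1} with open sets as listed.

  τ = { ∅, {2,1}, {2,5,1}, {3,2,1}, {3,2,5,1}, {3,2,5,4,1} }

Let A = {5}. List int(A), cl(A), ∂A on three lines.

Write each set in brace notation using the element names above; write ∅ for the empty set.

interior: largest open inside A is ∅ (from ∅)
cl via duality: int({3,2,4,1}) = {3,2,1}, so X∖{3,2,1} = {5,4}
cl∖int = {5,4}

int(A) = ∅
cl(A)  = {5,4}
∂A     = {5,4}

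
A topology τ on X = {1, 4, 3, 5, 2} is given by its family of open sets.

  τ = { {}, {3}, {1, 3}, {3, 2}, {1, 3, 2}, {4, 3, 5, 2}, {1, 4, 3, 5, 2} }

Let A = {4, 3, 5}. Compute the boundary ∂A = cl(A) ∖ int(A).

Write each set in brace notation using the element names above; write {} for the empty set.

open subsets of A: {}, {3}; so int(A) = {3}
closure: X∖int(X∖A) = X∖{} = {1, 4, 3, 5, 2}
∂A = {1, 4, 3, 5, 2} minus {3} = {1, 4, 5, 2}

{1, 4, 5, 2}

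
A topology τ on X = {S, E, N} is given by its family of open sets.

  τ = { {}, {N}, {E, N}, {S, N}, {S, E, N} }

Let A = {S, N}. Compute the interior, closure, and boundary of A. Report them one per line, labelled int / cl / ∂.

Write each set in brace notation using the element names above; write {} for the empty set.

int(A) = {S, N}
cl(A)  = {S, E, N}
∂A     = {E}

U open, U⊆A: {}, {N}, {S, N}. int(A) = ⋃ = {S, N}
X∖A={E}, int(X∖A)={}, hence cl(A)={S, E, N}
∂A: remove int from cl → {E}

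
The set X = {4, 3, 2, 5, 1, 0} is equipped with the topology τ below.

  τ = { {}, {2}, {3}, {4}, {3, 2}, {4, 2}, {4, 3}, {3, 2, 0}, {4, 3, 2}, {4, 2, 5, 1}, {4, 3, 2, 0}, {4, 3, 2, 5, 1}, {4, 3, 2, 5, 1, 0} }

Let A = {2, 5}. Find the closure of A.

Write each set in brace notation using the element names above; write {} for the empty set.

complement {4, 3, 1, 0}; its interior {4, 3}; cl(A) = X∖{4, 3} = {2, 5, 1, 0}

{2, 5, 1, 0}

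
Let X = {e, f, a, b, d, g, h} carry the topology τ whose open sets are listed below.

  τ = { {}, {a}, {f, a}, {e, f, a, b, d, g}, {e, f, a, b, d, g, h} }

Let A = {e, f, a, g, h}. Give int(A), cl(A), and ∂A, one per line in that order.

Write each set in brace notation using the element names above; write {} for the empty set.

int(A) = {f, a}
cl(A)  = {e, f, a, b, d, g, h}
∂A     = {e, b, d, g, h}

open subsets of A: {}, {a}, {f, a}; so int(A) = {f, a}
closure: X∖int(X∖A) = X∖{} = {e, f, a, b, d, g, h}
∂A = {e, f, a, b, d, g, h} minus {f, a} = {e, b, d, g, h}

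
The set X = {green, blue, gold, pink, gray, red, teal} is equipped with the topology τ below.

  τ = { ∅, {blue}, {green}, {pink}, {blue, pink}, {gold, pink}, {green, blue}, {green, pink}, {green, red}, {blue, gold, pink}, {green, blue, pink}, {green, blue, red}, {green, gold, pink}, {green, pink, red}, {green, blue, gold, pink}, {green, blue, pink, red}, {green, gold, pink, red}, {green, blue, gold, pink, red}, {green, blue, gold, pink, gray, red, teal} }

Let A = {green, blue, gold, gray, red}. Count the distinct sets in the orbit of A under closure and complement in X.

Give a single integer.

complement {pink, teal}; its interior {pink}; cl(A) = X∖{pink} = {green, blue, gold, gray, red, teal}
With k = closure, c = complement:
  1. A     = {green, blue, gold, gray, red}
  2. kA    = {green, blue, gold, gray, red, teal}
  3. cA    = {pink, teal}
  4. ckA   = {pink}
  5. kcA   = {gold, pink, gray, teal}
  6. ckcA  = {green, blue, red}
  7. kckcA = {green, blue, gray, red, teal}
  8. ckckcA = {gold, pink}
k, c of each give nothing new

8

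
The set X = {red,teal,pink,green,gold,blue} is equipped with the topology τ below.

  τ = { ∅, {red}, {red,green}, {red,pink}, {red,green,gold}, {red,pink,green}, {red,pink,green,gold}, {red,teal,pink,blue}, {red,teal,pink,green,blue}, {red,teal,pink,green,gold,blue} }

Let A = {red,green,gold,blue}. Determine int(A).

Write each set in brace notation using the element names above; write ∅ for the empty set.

opens ⊆ A: ∅, {red}, {red,green}, {red,green,gold}; union → int = {red,green,gold}

{red,green,gold}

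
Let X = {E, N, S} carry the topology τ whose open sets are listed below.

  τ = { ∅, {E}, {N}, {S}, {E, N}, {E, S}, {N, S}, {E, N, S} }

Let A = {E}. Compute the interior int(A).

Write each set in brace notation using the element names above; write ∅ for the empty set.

U open, U⊆A: ∅, {E}. int(A) = ⋃ = {E}

{E}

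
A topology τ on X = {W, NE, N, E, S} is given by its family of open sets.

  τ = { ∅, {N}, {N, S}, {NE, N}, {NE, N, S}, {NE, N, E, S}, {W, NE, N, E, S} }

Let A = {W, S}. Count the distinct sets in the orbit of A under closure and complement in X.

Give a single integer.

6

closure: X∖int(X∖A) = X∖{NE, N} = {W, E, S}
Let k=closure and c=complement:
  1. A     = {W, S}
  2. kA    = {W, E, S}
  3. cA    = {NE, N, E}
  4. ckA   = {NE, N}
  5. kcA   = {W, NE, N, E, S}
  6. ckcA  = ∅
— saturated at 6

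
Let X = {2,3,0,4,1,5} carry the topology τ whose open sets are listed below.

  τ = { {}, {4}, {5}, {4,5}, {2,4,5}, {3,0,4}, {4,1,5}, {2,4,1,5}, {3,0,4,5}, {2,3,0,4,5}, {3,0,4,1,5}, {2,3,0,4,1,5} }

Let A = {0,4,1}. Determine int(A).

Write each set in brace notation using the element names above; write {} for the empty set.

{4}

opens ⊆ A: {}, {4}; union → int = {4}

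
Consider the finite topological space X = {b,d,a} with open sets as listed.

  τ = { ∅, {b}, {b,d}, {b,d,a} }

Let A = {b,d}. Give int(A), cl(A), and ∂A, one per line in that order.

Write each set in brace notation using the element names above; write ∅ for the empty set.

open subsets of A: ∅, {b}, {b,d}; so int(A) = {b,d}
closure: X∖int(X∖A) = X∖∅ = {b,d,a}
∂A = {b,d,a} minus {b,d} = {a}

int(A) = {b,d}
cl(A)  = {b,d,a}
∂A     = {a}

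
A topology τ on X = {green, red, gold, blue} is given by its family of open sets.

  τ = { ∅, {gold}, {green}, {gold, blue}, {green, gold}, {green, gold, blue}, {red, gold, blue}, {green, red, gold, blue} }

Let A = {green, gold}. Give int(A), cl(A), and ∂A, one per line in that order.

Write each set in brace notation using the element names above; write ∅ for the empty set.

open subsets of A: ∅, {gold}, {green}, {green, gold}; so int(A) = {green, gold}
closure: X∖int(X∖A) = X∖∅ = {green, red, gold, blue}
∂A = {green, red, gold, blue} minus {green, gold} = {red, blue}

int(A) = {green, gold}
cl(A)  = {green, red, gold, blue}
∂A     = {red, blue}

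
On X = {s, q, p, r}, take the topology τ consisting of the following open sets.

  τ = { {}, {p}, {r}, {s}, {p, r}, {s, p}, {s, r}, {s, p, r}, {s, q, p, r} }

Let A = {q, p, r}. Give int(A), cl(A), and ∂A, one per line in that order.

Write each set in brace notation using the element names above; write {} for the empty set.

U open, U⊆A: {}, {r}, {p}, {p, r}. int(A) = ⋃ = {p, r}
X∖A={s}, int(X∖A)={s}, hence cl(A)={q, p, r}
∂A: remove int from cl → {q}

int(A) = {p, r}
cl(A)  = {q, p, r}
∂A     = {q}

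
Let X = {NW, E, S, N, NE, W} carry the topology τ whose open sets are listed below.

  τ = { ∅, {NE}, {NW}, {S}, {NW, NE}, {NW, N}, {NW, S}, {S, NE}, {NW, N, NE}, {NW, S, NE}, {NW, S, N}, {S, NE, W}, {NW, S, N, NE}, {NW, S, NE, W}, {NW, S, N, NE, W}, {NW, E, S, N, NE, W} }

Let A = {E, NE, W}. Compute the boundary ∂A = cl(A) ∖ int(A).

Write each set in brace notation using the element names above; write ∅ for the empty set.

{E, W}

interior: largest open inside A is {NE} (from ∅, {NE})
cl via duality: int({NW, S, N}) = {NW, S, N}, so X∖{NW, S, N} = {E, NE, W}
cl∖int = {E, W}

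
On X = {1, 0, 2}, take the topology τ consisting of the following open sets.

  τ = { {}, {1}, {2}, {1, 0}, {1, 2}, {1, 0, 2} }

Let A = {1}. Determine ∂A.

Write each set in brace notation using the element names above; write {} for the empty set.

{0}

open subsets of A: {}, {1}; so int(A) = {1}
closure: X∖int(X∖A) = X∖{2} = {1, 0}
∂A = {1, 0} minus {1} = {0}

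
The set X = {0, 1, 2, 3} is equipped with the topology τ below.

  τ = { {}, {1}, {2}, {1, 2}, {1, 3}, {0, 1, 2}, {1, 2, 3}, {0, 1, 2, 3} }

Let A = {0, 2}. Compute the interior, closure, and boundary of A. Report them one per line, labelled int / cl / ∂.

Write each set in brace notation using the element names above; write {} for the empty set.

int(A) = {2}
cl(A)  = {0, 2}
∂A     = {0}

U open, U⊆A: {}, {2}. int(A) = ⋃ = {2}
X∖A={1, 3}, int(X∖A)={1, 3}, hence cl(A)={0, 2}
∂A: remove int from cl → {0}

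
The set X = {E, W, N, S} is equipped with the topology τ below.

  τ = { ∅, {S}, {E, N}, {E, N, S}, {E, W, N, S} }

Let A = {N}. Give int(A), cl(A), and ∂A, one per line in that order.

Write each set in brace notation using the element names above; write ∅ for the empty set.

open subsets of A: ∅; so int(A) = ∅
closure: X∖int(X∖A) = X∖{S} = {E, W, N}
∂A = {E, W, N} minus ∅ = {E, W, N}

int(A) = ∅
cl(A)  = {E, W, N}
∂A     = {E, W, N}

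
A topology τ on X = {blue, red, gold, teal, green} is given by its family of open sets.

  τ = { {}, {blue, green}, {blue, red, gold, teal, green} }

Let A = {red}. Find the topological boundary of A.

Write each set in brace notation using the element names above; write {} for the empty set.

interior: largest open inside A is {} (from {})
cl via duality: int({blue, gold, teal, green}) = {blue, green}, so X∖{blue, green} = {red, gold, teal}
cl∖int = {red, gold, teal}

{red, gold, teal}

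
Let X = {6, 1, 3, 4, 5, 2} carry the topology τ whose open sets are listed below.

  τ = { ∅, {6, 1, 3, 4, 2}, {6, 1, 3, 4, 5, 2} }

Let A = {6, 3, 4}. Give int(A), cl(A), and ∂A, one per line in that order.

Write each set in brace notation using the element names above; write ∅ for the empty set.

int(A) = ∅
cl(A)  = {6, 1, 3, 4, 5, 2}
∂A     = {6, 1, 3, 4, 5, 2}

interior: largest open inside A is ∅ (from ∅)
cl via duality: int({1, 5, 2}) = ∅, so X∖∅ = {6, 1, 3, 4, 5, 2}
cl∖int = {6, 1, 3, 4, 5, 2}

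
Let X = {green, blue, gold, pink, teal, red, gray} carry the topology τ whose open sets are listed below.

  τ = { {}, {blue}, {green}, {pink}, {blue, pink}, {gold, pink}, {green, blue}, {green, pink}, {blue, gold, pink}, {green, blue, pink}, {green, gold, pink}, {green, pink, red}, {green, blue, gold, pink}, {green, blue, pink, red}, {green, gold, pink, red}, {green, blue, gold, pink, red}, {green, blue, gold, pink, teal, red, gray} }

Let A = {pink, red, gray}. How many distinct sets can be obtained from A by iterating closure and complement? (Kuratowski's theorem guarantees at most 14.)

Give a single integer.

8

X∖A={green, blue, gold, teal}, int(X∖A)={green, blue}, hence cl(A)={gold, pink, teal, red, gray}
Orbit (k=closure, c=complement):
  1. A     = {pink, red, gray}
  2. kA    = {gold, pink, teal, red, gray}
  3. cA    = {green, blue, gold, teal}
  4. ckA   = {green, blue}
  5. kcA   = {green, blue, gold, teal, red, gray}
  6. kckA  = {green, blue, teal, red, gray}
  7. ckcA  = {pink}
  8. ckckA = {gold, pink}
(closed under both — stop)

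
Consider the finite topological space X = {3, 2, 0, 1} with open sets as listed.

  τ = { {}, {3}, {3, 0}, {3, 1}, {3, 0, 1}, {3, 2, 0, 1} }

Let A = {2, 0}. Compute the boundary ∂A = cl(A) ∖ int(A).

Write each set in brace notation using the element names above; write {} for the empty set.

interior: largest open inside A is {} (from {})
cl via duality: int({3, 1}) = {3, 1}, so X∖{3, 1} = {2, 0}
cl∖int = {2, 0}

{2, 0}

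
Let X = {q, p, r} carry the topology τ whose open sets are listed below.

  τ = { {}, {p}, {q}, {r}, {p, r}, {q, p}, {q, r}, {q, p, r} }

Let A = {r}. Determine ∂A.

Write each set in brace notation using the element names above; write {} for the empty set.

opens ⊆ A: {}, {r}; union → int = {r}
complement {q, p}; its interior {q, p}; cl(A) = X∖{q, p} = {r}
boundary = {r} ∖ {r} = {}

{}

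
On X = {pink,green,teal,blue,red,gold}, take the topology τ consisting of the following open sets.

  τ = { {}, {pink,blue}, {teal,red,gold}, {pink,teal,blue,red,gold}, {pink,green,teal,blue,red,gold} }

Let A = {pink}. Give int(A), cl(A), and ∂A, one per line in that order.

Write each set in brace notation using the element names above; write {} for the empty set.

U open, U⊆A: {}. int(A) = ⋃ = {}
X∖A={green,teal,blue,red,gold}, int(X∖A)={teal,red,gold}, hence cl(A)={pink,green,blue}
∂A: remove int from cl → {pink,green,blue}

int(A) = {}
cl(A)  = {pink,green,blue}
∂A     = {pink,green,blue}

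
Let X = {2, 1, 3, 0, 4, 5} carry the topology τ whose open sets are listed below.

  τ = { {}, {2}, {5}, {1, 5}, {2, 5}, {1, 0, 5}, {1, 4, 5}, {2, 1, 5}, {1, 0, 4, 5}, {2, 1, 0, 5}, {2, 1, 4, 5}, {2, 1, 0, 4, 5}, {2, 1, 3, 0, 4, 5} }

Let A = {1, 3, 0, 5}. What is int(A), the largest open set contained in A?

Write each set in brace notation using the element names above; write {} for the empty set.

{1, 0, 5}

interior: largest open inside A is {1, 0, 5} (from {}, {5}, {1, 5}, {1, 0, 5})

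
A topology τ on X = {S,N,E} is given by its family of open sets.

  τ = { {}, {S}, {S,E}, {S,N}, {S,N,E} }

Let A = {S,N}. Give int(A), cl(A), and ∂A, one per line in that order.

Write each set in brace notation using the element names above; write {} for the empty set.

int(A) = {S,N}
cl(A)  = {S,N,E}
∂A     = {E}

U open, U⊆A: {}, {S}, {S,N}. int(A) = ⋃ = {S,N}
X∖A={E}, int(X∖A)={}, hence cl(A)={S,N,E}
∂A: remove int from cl → {E}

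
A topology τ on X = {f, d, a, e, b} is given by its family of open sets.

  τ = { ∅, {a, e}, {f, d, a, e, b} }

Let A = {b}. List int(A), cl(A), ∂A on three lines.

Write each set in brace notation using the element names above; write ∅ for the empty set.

int(A) = ∅
cl(A)  = {f, d, b}
∂A     = {f, d, b}

interior: largest open inside A is ∅ (from ∅)
cl via duality: int({f, d, a, e}) = {a, e}, so X∖{a, e} = {f, d, b}
cl∖int = {f, d, b}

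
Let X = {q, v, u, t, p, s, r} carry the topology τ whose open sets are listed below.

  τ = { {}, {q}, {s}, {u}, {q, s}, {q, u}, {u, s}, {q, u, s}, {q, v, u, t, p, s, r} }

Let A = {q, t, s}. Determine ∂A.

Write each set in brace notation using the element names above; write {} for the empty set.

interior: largest open inside A is {q, s} (from {}, {q}, {s}, {q, s})
cl via duality: int({v, u, p, r}) = {u}, so X∖{u} = {q, v, t, p, s, r}
cl∖int = {v, t, p, r}

{v, t, p, r}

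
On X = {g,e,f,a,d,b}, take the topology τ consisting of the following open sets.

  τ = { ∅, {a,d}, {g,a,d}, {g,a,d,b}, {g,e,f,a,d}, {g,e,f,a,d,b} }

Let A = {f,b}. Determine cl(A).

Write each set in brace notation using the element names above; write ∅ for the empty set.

{e,f,b}

cl via duality: int({g,e,a,d}) = {g,a,d}, so X∖{g,a,d} = {e,f,b}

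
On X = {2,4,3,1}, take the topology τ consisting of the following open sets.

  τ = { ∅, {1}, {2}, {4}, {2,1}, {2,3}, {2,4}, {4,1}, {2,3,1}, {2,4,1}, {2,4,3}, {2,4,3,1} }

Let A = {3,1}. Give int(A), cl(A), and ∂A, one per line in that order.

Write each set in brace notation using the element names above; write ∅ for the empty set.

int(A) = {1}
cl(A)  = {3,1}
∂A     = {3}

interior: largest open inside A is {1} (from ∅, {1})
cl via duality: int({2,4}) = {2,4}, so X∖{2,4} = {3,1}
cl∖int = {3}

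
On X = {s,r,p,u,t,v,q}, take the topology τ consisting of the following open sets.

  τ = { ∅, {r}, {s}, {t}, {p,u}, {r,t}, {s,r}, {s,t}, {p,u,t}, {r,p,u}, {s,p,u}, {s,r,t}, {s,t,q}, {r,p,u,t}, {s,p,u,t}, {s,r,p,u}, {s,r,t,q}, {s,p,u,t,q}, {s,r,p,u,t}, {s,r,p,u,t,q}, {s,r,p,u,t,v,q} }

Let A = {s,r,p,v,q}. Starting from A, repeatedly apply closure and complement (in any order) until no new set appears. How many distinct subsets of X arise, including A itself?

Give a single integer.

10

complement {u,t}; its interior {t}; cl(A) = X∖{t} = {s,r,p,u,v,q}
With k = closure, c = complement:
  1. A     = {s,r,p,v,q}
  2. kA    = {s,r,p,u,v,q}
  3. cA    = {u,t}
  4. ckA   = {t}
  5. kcA   = {p,u,t,v,q}
  6. kckA  = {t,v,q}
  7. ckcA  = {s,r}
  8. ckckA = {s,r,p,u}
  9. kckcA = {s,r,v,q}
  10. ckckcA = {p,u,t}
k, c of each give nothing new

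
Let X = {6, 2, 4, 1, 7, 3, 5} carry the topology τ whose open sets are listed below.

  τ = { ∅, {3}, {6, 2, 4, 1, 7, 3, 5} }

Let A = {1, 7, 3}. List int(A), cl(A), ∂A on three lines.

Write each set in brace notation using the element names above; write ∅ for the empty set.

int(A) = {3}
cl(A)  = {6, 2, 4, 1, 7, 3, 5}
∂A     = {6, 2, 4, 1, 7, 5}

interior: largest open inside A is {3} (from ∅, {3})
cl via duality: int({6, 2, 4, 5}) = ∅, so X∖∅ = {6, 2, 4, 1, 7, 3, 5}
cl∖int = {6, 2, 4, 1, 7, 5}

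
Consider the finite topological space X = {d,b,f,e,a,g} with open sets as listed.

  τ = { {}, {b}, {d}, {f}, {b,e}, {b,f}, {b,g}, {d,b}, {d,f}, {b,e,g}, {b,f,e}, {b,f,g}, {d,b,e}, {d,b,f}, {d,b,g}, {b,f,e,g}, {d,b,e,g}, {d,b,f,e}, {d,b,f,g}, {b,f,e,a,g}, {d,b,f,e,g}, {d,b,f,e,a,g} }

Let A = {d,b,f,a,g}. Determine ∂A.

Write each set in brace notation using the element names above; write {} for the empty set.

open subsets of A: {}, {f}, {b}, {d}, {b,f}, {d,b}, {b,g}, {d,f}, {d,b,f}, {d,b,g}, {b,f,g}, {d,b,f,g}; so int(A) = {d,b,f,g}
closure: X∖int(X∖A) = X∖{} = {d,b,f,e,a,g}
∂A = {d,b,f,e,a,g} minus {d,b,f,g} = {e,a}

{e,a}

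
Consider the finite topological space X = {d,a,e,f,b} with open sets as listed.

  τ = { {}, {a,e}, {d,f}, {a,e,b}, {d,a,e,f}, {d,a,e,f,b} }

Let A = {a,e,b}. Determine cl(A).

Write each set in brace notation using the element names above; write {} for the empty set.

{a,e,b}

closure: X∖int(X∖A) = X∖{d,f} = {a,e,b}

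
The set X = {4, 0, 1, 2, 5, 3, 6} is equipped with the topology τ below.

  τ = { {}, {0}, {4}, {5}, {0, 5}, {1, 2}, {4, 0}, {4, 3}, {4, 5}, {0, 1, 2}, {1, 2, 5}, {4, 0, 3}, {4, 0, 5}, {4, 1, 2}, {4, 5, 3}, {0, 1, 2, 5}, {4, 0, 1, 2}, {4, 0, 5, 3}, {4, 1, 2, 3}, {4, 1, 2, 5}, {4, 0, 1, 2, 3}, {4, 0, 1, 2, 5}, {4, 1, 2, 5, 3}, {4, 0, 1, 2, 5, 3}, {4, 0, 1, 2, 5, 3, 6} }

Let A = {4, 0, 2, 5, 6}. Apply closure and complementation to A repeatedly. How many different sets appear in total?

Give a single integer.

complement {1, 3}; its interior {}; cl(A) = X∖{} = {4, 0, 1, 2, 5, 3, 6}
With k = closure, c = complement:
  1. A     = {4, 0, 2, 5, 6}
  2. kA    = {4, 0, 1, 2, 5, 3, 6}
  3. cA    = {1, 3}
  4. ckA   = {}
  5. kcA   = {1, 2, 3, 6}
  6. ckcA  = {4, 0, 5}
  7. kckcA = {4, 0, 5, 3, 6}
  8. ckckcA = {1, 2}
  9. kckckcA = {1, 2, 6}
  10. ckckckcA = {4, 0, 5, 3}
k, c of each give nothing new

10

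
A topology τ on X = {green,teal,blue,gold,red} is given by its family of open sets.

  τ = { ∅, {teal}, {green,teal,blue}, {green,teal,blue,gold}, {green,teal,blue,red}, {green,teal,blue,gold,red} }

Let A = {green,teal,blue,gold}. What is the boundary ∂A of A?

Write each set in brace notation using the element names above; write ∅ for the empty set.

opens ⊆ A: ∅, {teal}, {green,teal,blue}, {green,teal,blue,gold}; union → int = {green,teal,blue,gold}
complement {red}; its interior ∅; cl(A) = X∖∅ = {green,teal,blue,gold,red}
boundary = {green,teal,blue,gold,red} ∖ {green,teal,blue,gold} = {red}

{red}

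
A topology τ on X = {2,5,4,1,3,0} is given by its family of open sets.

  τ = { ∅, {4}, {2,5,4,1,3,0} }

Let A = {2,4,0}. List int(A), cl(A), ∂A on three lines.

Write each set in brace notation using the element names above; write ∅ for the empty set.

int(A) = {4}
cl(A)  = {2,5,4,1,3,0}
∂A     = {2,5,1,3,0}

U open, U⊆A: ∅, {4}. int(A) = ⋃ = {4}
X∖A={5,1,3}, int(X∖A)=∅, hence cl(A)={2,5,4,1,3,0}
∂A: remove int from cl → {2,5,1,3,0}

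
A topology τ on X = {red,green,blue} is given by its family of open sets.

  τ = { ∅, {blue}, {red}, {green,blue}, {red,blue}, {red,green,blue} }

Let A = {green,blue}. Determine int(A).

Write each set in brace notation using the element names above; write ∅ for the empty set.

{green,blue}

U open, U⊆A: ∅, {blue}, {green,blue}. int(A) = ⋃ = {green,blue}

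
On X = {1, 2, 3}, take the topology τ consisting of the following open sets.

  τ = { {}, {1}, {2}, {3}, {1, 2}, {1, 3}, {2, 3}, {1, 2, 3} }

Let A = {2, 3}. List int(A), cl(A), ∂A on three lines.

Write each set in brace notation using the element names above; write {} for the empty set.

int(A) = {2, 3}
cl(A)  = {2, 3}
∂A     = {}

opens ⊆ A: {}, {2}, {3}, {2, 3}; union → int = {2, 3}
complement {1}; its interior {1}; cl(A) = X∖{1} = {2, 3}
boundary = {2, 3} ∖ {2, 3} = {}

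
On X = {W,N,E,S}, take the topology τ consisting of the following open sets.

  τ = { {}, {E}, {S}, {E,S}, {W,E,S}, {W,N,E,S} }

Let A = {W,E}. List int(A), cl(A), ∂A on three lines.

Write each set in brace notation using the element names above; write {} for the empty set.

int(A) = {E}
cl(A)  = {W,N,E}
∂A     = {W,N}

opens ⊆ A: {}, {E}; union → int = {E}
complement {N,S}; its interior {S}; cl(A) = X∖{S} = {W,N,E}
boundary = {W,N,E} ∖ {E} = {W,N}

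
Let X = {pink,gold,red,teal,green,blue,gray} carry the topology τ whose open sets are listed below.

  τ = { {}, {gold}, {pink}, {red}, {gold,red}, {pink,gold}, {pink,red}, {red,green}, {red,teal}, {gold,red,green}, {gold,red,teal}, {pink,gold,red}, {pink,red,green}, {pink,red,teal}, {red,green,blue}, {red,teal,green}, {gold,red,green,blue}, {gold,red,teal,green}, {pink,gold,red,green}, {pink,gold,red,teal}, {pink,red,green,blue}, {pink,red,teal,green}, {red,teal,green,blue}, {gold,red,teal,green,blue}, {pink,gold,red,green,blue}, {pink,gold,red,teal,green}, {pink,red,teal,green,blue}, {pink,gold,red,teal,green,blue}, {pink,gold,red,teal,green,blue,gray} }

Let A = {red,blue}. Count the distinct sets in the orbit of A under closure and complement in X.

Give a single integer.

closure: X∖int(X∖A) = X∖{pink,gold} = {red,teal,green,blue,gray}
Let k=closure and c=complement:
  1. A     = {red,blue}
  2. kA    = {red,teal,green,blue,gray}
  3. cA    = {pink,gold,teal,green,gray}
  4. ckA   = {pink,gold}
  5. kcA   = {pink,gold,teal,green,blue,gray}
  6. kckA  = {pink,gold,gray}
  7. ckcA  = {red}
  8. ckckA = {red,teal,green,blue}
— saturated at 8

8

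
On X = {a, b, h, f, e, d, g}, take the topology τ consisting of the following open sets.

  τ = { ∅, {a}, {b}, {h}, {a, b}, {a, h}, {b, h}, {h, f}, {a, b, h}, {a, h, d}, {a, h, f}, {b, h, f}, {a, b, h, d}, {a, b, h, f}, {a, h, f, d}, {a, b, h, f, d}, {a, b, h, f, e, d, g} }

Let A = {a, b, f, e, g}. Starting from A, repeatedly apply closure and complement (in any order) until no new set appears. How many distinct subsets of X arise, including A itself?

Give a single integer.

complement {h, d}; its interior {h}; cl(A) = X∖{h} = {a, b, f, e, d, g}
With k = closure, c = complement:
  1. A     = {a, b, f, e, g}
  2. kA    = {a, b, f, e, d, g}
  3. cA    = {h, d}
  4. ckA   = {h}
  5. kcA   = {h, f, e, d, g}
  6. ckcA  = {a, b}
  7. kckcA = {a, b, e, d, g}
  8. ckckcA = {h, f}
k, c of each give nothing new

8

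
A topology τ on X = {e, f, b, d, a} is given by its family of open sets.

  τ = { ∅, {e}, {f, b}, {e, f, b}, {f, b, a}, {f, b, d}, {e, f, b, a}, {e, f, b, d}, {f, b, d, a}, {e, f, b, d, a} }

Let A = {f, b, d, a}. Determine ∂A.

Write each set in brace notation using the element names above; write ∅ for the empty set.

∅

interior: largest open inside A is {f, b, d, a} (from ∅, {f, b}, {f, b, d}, {f, b, a}, {f, b, d, a})
cl via duality: int({e}) = {e}, so X∖{e} = {f, b, d, a}
cl∖int = ∅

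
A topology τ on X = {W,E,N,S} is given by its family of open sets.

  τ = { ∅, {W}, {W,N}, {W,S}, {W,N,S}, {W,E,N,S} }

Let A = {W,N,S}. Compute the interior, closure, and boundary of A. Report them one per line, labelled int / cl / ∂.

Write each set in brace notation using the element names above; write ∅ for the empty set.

int(A) = {W,N,S}
cl(A)  = {W,E,N,S}
∂A     = {E}

interior: largest open inside A is {W,N,S} (from ∅, {W}, {W,N}, {W,S}, {W,N,S})
cl via duality: int({E}) = ∅, so X∖∅ = {W,E,N,S}
cl∖int = {E}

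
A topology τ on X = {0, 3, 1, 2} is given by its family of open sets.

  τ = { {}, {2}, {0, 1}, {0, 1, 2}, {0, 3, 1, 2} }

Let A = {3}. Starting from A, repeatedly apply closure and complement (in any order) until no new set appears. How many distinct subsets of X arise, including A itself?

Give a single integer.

complement {0, 1, 2}; its interior {0, 1, 2}; cl(A) = X∖{0, 1, 2} = {3}
With k = closure, c = complement:
  1. A     = {3}
  2. cA    = {0, 1, 2}
  3. kcA   = {0, 3, 1, 2}
  4. ckcA  = {}
k, c of each give nothing new

4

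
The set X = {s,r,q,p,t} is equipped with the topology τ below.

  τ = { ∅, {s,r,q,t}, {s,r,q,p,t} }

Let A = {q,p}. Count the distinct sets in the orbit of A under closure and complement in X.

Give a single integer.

cl via duality: int({s,r,t}) = ∅, so X∖∅ = {s,r,q,p,t}
Write k for closure, c for complement:
  1. A     = {q,p}
  2. kA    = {s,r,q,p,t}
  3. cA    = {s,r,t}
  4. ckA   = ∅
applying k or c yields no new set

4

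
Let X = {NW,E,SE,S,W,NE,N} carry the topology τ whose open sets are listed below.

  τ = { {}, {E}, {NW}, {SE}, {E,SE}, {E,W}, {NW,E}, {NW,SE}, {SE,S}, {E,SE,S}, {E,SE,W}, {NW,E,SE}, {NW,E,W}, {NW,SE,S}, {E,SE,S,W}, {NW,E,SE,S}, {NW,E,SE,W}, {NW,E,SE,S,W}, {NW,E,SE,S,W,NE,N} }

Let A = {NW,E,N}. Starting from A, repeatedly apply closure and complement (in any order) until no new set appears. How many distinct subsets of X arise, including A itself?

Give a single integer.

8

X∖A={SE,S,W,NE}, int(X∖A)={SE,S}, hence cl(A)={NW,E,W,NE,N}
Orbit (k=closure, c=complement):
  1. A     = {NW,E,N}
  2. kA    = {NW,E,W,NE,N}
  3. cA    = {SE,S,W,NE}
  4. ckA   = {SE,S}
  5. kcA   = {SE,S,W,NE,N}
  6. kckA  = {SE,S,NE,N}
  7. ckcA  = {NW,E}
  8. ckckA = {NW,E,W}
(closed under both — stop)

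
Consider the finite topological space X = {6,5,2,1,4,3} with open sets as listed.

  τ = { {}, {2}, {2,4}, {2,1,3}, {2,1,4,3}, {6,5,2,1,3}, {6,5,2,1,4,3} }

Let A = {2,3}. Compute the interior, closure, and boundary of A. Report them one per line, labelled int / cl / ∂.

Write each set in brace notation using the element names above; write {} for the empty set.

int(A) = {2}
cl(A)  = {6,5,2,1,4,3}
∂A     = {6,5,1,4,3}

U open, U⊆A: {}, {2}. int(A) = ⋃ = {2}
X∖A={6,5,1,4}, int(X∖A)={}, hence cl(A)={6,5,2,1,4,3}
∂A: remove int from cl → {6,5,1,4,3}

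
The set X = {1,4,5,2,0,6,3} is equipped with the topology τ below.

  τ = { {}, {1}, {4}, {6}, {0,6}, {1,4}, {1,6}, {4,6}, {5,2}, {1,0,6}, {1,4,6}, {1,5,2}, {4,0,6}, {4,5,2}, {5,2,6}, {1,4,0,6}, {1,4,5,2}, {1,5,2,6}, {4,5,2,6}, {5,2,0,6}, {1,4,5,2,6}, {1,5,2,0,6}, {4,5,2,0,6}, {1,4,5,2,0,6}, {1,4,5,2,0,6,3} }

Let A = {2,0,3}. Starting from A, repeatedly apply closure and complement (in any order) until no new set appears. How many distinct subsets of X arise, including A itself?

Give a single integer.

closure: X∖int(X∖A) = X∖{1,4,6} = {5,2,0,3}
Let k=closure and c=complement:
  1. A     = {2,0,3}
  2. kA    = {5,2,0,3}
  3. cA    = {1,4,5,6}
  4. ckA   = {1,4,6}
  5. kcA   = {1,4,5,2,0,6,3}
  6. kckA  = {1,4,0,6,3}
  7. ckcA  = {}
  8. ckckA = {5,2}
  9. kckckA = {5,2,3}
  10. ckckckA = {1,4,0,6}
— saturated at 10

10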